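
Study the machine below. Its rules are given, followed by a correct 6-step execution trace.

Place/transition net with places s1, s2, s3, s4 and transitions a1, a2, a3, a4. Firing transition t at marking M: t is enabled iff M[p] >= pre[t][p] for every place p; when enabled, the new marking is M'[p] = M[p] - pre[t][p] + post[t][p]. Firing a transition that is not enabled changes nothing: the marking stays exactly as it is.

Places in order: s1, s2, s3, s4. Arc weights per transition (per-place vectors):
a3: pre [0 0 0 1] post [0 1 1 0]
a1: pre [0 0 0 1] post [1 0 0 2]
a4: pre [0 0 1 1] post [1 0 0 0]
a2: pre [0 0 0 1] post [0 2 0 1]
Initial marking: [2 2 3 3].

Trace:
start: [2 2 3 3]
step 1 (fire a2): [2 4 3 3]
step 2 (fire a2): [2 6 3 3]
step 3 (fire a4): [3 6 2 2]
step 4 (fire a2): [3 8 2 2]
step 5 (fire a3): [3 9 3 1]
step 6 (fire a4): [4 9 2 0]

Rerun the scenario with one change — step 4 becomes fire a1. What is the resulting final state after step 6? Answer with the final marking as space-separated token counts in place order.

5 7 2 1

(re-executing from step 4 with the substitution; state before step 4: [3 6 2 2])
step 4 (fire a1): [4 6 2 3]
step 5 (fire a3): [4 7 3 2]
step 6 (fire a4): [5 7 2 1]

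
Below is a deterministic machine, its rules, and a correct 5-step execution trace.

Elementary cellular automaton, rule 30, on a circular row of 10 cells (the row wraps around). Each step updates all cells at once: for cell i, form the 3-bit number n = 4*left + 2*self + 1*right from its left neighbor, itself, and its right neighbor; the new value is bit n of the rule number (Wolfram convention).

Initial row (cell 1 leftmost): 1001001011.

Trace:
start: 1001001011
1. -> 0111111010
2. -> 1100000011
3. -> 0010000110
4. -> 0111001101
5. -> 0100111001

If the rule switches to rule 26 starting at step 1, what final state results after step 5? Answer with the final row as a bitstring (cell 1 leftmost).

1000100100

(re-executing steps 1..5 under rule 26; state before step 1: 1001001011)
1. -> 0110110010
2. -> 1100101101
3. -> 0011001001
4. -> 1110110110
5. -> 1000100100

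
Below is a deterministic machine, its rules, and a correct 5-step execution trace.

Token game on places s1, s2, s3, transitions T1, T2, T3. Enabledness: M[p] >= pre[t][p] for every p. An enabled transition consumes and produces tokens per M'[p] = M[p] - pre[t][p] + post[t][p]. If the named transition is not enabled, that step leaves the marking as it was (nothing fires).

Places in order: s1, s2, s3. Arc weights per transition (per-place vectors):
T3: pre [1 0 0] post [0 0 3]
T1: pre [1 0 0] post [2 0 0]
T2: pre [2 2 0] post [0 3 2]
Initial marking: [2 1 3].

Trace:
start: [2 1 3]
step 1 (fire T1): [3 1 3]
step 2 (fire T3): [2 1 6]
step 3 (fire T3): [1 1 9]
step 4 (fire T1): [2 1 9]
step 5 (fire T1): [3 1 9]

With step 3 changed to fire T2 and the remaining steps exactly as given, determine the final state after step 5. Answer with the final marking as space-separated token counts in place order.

4 1 6

(re-executing from step 3 with the substitution; state before step 3: [2 1 6])
step 3 (fire T2): [2 1 6]
step 4 (fire T1): [3 1 6]
step 5 (fire T1): [4 1 6]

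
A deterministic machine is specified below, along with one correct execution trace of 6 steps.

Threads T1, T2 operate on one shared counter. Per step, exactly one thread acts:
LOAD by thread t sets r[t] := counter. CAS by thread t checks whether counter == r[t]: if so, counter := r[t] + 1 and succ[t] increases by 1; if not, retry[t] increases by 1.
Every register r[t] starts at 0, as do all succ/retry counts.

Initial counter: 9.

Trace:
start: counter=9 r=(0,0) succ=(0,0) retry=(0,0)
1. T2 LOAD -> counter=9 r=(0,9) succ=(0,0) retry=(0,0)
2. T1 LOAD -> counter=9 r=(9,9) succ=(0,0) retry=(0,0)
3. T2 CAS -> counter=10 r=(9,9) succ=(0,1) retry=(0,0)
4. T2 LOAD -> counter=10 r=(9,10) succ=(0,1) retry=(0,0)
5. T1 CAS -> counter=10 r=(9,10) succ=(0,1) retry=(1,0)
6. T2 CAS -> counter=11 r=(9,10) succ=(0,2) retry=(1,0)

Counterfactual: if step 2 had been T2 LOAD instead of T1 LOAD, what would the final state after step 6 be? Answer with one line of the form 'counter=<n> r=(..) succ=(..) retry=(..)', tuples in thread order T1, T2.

(re-executing from step 2 with the substitution; state before step 2: counter=9 r=(0,9) succ=(0,0) retry=(0,0))
2. T2 LOAD -> counter=9 r=(0,9) succ=(0,0) retry=(0,0)
3. T2 CAS -> counter=10 r=(0,9) succ=(0,1) retry=(0,0)
4. T2 LOAD -> counter=10 r=(0,10) succ=(0,1) retry=(0,0)
5. T1 CAS -> counter=10 r=(0,10) succ=(0,1) retry=(1,0)
6. T2 CAS -> counter=11 r=(0,10) succ=(0,2) retry=(1,0)

counter=11 r=(0,10) succ=(0,2) retry=(1,0)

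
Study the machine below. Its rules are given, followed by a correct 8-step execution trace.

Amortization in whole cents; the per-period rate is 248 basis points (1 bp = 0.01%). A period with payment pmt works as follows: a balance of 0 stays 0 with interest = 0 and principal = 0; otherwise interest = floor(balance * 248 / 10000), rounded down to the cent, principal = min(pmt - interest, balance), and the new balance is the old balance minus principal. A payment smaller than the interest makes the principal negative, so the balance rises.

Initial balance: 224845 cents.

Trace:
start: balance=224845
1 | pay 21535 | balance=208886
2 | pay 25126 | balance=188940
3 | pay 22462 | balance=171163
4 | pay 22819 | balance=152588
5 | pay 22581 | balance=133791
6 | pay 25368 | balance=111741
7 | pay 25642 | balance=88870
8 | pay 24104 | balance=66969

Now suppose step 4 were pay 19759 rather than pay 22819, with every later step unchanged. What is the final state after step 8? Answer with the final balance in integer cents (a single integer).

(re-executing from step 4 with the substitution; state before step 4: balance=171163)
4 | pay 19759 | balance=155648
5 | pay 22581 | balance=136927
6 | pay 25368 | balance=114954
7 | pay 25642 | balance=92162
8 | pay 24104 | balance=70343

70343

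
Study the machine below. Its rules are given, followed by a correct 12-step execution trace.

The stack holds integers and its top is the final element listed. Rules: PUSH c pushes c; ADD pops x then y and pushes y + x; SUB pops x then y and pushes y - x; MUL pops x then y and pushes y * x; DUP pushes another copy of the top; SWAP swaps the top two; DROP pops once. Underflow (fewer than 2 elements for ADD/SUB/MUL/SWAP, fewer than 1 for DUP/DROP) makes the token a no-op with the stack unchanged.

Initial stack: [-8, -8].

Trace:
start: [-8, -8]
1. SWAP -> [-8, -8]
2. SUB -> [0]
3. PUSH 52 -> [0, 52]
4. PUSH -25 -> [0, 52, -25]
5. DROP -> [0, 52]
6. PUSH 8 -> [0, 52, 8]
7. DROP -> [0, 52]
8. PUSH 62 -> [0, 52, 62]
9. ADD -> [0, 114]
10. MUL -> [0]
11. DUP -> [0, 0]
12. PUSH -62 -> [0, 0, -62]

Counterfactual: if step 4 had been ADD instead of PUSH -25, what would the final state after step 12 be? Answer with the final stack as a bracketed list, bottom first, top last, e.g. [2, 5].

[62, 62, -62]

(re-executing from step 4 with the substitution; state before step 4: [0, 52])
4. ADD -> [52]
5. DROP -> []
6. PUSH 8 -> [8]
7. DROP -> []
8. PUSH 62 -> [62]
9. ADD -> [62]
10. MUL -> [62]
11. DUP -> [62, 62]
12. PUSH -62 -> [62, 62, -62]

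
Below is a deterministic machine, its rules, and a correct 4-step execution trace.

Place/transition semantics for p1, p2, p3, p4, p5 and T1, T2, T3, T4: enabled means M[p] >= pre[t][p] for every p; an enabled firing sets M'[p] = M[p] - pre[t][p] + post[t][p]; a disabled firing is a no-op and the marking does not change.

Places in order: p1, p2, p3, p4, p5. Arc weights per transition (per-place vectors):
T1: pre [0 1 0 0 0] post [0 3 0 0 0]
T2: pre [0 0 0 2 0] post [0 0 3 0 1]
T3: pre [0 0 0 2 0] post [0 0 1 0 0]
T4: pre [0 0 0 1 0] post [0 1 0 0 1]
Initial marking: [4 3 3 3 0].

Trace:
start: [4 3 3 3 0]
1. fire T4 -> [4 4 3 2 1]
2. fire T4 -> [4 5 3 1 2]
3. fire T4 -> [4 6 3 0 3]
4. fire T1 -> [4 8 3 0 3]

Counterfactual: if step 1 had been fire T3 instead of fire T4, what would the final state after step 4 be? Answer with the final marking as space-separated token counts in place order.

(re-executing from step 1 with the substitution; state before step 1: [4 3 3 3 0])
1. fire T3 -> [4 3 4 1 0]
2. fire T4 -> [4 4 4 0 1]
3. fire T4 -> [4 4 4 0 1]
4. fire T1 -> [4 6 4 0 1]

4 6 4 0 1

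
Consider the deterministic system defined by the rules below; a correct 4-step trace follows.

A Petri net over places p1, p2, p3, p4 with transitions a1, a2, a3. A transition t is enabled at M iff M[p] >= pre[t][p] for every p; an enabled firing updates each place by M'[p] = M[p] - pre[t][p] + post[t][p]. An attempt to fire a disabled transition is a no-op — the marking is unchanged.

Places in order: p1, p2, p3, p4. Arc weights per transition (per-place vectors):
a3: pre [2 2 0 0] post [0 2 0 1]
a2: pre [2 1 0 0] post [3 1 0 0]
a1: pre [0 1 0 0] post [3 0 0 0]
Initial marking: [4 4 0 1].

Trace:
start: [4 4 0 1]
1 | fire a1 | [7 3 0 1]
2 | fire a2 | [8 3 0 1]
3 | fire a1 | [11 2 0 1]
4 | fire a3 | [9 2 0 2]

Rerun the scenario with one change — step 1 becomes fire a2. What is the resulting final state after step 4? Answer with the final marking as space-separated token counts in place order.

(re-executing from step 1 with the substitution; state before step 1: [4 4 0 1])
1 | fire a2 | [5 4 0 1]
2 | fire a2 | [6 4 0 1]
3 | fire a1 | [9 3 0 1]
4 | fire a3 | [7 3 0 2]

7 3 0 2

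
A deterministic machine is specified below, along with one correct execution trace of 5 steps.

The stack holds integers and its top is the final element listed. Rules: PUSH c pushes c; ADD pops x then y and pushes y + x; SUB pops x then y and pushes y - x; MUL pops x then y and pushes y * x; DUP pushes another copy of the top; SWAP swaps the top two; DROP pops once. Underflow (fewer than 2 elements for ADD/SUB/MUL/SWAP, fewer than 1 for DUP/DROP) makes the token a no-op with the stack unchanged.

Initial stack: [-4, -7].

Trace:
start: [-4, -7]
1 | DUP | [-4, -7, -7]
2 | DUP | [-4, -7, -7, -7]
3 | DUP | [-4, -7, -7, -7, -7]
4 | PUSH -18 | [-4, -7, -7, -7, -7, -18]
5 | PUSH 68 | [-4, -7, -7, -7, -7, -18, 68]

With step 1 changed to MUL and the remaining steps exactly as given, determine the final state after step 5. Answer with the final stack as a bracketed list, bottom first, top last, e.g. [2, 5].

(re-executing from step 1 with the substitution; state before step 1: [-4, -7])
1 | MUL | [28]
2 | DUP | [28, 28]
3 | DUP | [28, 28, 28]
4 | PUSH -18 | [28, 28, 28, -18]
5 | PUSH 68 | [28, 28, 28, -18, 68]

[28, 28, 28, -18, 68]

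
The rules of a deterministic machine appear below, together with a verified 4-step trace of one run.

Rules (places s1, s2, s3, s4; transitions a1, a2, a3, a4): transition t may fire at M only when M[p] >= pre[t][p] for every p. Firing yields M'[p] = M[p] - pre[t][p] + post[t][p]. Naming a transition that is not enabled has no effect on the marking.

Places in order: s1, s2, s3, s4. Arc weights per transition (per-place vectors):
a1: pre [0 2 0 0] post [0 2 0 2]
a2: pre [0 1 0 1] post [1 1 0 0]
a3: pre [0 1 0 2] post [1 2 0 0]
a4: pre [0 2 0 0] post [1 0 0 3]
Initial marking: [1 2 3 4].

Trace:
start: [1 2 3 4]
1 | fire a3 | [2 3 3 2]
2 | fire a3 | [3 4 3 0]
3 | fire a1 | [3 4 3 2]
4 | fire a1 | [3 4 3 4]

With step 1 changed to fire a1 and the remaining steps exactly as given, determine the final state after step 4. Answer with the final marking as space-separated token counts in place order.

2 3 3 8

(re-executing from step 1 with the substitution; state before step 1: [1 2 3 4])
1 | fire a1 | [1 2 3 6]
2 | fire a3 | [2 3 3 4]
3 | fire a1 | [2 3 3 6]
4 | fire a1 | [2 3 3 8]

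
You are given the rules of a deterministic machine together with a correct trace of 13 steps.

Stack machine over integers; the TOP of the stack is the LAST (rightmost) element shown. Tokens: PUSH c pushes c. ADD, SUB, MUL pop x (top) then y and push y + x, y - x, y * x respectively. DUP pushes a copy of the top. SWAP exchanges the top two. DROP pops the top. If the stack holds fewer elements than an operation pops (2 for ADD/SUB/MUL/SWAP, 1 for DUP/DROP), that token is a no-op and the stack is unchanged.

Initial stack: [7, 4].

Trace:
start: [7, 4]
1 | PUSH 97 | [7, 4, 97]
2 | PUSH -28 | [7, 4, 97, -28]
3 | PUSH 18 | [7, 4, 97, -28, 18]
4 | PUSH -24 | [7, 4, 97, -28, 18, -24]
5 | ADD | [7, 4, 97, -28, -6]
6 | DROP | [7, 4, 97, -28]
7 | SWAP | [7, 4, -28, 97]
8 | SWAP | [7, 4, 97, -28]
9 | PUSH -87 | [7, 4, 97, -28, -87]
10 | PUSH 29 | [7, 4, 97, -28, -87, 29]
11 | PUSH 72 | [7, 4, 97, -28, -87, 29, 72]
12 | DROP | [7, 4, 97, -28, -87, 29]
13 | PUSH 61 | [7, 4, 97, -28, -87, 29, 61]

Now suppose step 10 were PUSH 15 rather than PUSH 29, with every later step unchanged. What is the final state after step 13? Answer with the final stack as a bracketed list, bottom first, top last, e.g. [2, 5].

[7, 4, 97, -28, -87, 15, 61]

(re-executing from step 10 with the substitution; state before step 10: [7, 4, 97, -28, -87])
10 | PUSH 15 | [7, 4, 97, -28, -87, 15]
11 | PUSH 72 | [7, 4, 97, -28, -87, 15, 72]
12 | DROP | [7, 4, 97, -28, -87, 15]
13 | PUSH 61 | [7, 4, 97, -28, -87, 15, 61]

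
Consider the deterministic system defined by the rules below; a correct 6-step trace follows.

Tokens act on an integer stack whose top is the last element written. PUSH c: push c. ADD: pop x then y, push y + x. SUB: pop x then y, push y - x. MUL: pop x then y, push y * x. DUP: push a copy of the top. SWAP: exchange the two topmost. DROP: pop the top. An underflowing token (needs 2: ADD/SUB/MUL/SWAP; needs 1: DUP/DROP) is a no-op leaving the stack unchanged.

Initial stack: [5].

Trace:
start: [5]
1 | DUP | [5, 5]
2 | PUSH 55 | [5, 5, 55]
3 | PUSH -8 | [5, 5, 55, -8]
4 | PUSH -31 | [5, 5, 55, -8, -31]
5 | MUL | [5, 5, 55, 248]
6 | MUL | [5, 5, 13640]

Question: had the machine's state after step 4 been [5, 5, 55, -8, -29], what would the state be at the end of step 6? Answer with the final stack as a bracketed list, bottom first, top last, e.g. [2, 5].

[5, 5, 12760]

state after step 4 := [5, 5, 55, -8, -29]
5 | MUL | [5, 5, 55, 232]
6 | MUL | [5, 5, 12760]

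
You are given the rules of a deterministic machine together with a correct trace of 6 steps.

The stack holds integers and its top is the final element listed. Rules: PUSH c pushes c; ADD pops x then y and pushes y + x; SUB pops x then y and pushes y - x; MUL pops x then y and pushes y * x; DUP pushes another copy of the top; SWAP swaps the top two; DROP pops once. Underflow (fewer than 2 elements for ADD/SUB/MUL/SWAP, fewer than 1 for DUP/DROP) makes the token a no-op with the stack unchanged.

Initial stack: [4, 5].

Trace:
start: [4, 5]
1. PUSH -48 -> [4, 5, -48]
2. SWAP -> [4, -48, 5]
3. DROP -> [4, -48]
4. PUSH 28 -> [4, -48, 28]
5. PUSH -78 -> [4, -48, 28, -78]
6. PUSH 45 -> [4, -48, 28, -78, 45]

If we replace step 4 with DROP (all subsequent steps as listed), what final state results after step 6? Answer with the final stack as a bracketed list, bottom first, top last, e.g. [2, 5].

[4, -78, 45]

(re-executing from step 4 with the substitution; state before step 4: [4, -48])
4. DROP -> [4]
5. PUSH -78 -> [4, -78]
6. PUSH 45 -> [4, -78, 45]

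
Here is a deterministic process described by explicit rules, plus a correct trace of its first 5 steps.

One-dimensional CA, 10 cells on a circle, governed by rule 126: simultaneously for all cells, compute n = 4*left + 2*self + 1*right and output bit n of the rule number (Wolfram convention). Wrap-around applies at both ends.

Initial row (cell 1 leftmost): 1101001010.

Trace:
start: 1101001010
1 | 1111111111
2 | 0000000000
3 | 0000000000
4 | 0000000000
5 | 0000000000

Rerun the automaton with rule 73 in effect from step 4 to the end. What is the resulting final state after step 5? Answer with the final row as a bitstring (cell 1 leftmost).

0000000000

(re-executing steps 4..5 under rule 73; state before step 4: 0000000000)
4 | 1111111111
5 | 0000000000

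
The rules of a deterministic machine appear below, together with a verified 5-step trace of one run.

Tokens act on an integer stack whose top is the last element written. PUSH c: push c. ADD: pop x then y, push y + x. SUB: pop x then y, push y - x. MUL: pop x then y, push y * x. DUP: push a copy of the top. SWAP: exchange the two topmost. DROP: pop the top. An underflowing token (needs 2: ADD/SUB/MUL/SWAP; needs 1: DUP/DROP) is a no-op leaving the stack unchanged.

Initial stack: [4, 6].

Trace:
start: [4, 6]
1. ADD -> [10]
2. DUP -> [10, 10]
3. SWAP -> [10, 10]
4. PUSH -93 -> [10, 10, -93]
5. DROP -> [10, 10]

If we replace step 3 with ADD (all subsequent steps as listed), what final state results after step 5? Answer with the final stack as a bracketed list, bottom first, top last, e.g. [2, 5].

(re-executing from step 3 with the substitution; state before step 3: [10, 10])
3. ADD -> [20]
4. PUSH -93 -> [20, -93]
5. DROP -> [20]

[20]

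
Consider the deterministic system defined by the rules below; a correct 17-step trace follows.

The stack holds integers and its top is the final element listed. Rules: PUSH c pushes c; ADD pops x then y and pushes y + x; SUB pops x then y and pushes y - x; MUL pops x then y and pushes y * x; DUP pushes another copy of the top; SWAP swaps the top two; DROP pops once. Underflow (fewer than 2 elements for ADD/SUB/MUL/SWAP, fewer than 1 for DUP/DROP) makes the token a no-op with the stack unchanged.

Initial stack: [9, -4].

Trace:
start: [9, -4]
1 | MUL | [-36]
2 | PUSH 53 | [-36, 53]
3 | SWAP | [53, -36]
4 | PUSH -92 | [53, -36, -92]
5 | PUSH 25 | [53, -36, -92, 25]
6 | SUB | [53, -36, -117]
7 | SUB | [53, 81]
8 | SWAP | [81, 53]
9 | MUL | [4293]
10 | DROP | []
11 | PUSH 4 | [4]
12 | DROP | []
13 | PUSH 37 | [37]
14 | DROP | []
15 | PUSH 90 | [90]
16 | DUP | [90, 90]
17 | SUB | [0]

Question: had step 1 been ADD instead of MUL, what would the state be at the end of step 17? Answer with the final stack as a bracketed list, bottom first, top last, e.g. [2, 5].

(re-executing from step 1 with the substitution; state before step 1: [9, -4])
1 | ADD | [5]
2 | PUSH 53 | [5, 53]
3 | SWAP | [53, 5]
4 | PUSH -92 | [53, 5, -92]
5 | PUSH 25 | [53, 5, -92, 25]
6 | SUB | [53, 5, -117]
7 | SUB | [53, 122]
8 | SWAP | [122, 53]
9 | MUL | [6466]
10 | DROP | []
11 | PUSH 4 | [4]
12 | DROP | []
13 | PUSH 37 | [37]
14 | DROP | []
15 | PUSH 90 | [90]
16 | DUP | [90, 90]
17 | SUB | [0]

[0]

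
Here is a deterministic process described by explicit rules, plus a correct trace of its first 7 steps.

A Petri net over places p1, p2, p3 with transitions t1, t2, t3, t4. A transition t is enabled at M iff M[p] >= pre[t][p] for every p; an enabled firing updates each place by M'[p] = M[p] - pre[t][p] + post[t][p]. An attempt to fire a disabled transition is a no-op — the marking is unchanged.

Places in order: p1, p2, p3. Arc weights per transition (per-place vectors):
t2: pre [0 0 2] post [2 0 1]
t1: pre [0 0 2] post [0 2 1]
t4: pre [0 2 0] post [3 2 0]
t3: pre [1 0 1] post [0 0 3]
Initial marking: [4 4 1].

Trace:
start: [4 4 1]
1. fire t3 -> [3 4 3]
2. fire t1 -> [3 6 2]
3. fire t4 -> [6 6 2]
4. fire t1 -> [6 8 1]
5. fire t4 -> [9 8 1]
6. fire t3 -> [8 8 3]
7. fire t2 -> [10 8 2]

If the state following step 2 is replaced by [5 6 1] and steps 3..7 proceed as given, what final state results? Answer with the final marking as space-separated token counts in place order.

state after step 2 := [5 6 1]
3. fire t4 -> [8 6 1]
4. fire t1 -> [8 6 1]
5. fire t4 -> [11 6 1]
6. fire t3 -> [10 6 3]
7. fire t2 -> [12 6 2]

12 6 2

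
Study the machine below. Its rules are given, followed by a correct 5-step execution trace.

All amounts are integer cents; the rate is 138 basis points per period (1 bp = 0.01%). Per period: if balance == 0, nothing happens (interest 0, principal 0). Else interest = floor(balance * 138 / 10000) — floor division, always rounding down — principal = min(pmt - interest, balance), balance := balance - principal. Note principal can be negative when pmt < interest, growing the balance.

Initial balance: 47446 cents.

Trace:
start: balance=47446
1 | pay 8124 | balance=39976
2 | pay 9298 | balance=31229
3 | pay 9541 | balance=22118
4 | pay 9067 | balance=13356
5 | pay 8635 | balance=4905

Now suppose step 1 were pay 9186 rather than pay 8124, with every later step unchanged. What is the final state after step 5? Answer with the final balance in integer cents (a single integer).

(re-executing from step 1 with the substitution; state before step 1: balance=47446)
1 | pay 9186 | balance=38914
2 | pay 9298 | balance=30153
3 | pay 9541 | balance=21028
4 | pay 9067 | balance=12251
5 | pay 8635 | balance=3785

3785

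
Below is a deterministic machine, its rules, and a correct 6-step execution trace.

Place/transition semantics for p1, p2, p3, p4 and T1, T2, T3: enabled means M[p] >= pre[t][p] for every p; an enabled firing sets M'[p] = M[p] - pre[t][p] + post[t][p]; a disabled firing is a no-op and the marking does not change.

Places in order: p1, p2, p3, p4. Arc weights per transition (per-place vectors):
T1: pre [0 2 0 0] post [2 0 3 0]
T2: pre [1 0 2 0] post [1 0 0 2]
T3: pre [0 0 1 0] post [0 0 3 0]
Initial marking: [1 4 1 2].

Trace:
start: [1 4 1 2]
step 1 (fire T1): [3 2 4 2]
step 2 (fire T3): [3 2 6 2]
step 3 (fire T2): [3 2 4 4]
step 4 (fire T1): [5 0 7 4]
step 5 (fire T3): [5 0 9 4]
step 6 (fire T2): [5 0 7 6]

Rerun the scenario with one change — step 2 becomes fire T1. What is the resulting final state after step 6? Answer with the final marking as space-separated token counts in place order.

(re-executing from step 2 with the substitution; state before step 2: [3 2 4 2])
step 2 (fire T1): [5 0 7 2]
step 3 (fire T2): [5 0 5 4]
step 4 (fire T1): [5 0 5 4]
step 5 (fire T3): [5 0 7 4]
step 6 (fire T2): [5 0 5 6]

5 0 5 6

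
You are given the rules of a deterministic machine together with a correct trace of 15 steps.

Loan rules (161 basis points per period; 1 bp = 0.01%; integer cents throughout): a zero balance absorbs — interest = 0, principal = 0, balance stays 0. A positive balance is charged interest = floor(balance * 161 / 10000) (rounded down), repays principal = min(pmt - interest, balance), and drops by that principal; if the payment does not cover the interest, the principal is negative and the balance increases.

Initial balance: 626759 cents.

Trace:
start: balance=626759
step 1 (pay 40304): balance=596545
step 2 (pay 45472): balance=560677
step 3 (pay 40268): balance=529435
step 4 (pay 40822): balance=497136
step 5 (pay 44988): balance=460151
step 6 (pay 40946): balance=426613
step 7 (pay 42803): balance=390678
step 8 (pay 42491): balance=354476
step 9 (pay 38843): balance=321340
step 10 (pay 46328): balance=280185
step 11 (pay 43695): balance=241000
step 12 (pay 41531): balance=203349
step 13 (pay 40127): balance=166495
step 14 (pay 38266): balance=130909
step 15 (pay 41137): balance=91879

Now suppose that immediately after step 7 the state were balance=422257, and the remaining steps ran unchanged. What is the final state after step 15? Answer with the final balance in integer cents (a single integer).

127764

state after step 7 := balance=422257
step 8 (pay 42491): balance=386564
step 9 (pay 38843): balance=353944
step 10 (pay 46328): balance=313314
step 11 (pay 43695): balance=274663
step 12 (pay 41531): balance=237554
step 13 (pay 40127): balance=201251
step 14 (pay 38266): balance=166225
step 15 (pay 41137): balance=127764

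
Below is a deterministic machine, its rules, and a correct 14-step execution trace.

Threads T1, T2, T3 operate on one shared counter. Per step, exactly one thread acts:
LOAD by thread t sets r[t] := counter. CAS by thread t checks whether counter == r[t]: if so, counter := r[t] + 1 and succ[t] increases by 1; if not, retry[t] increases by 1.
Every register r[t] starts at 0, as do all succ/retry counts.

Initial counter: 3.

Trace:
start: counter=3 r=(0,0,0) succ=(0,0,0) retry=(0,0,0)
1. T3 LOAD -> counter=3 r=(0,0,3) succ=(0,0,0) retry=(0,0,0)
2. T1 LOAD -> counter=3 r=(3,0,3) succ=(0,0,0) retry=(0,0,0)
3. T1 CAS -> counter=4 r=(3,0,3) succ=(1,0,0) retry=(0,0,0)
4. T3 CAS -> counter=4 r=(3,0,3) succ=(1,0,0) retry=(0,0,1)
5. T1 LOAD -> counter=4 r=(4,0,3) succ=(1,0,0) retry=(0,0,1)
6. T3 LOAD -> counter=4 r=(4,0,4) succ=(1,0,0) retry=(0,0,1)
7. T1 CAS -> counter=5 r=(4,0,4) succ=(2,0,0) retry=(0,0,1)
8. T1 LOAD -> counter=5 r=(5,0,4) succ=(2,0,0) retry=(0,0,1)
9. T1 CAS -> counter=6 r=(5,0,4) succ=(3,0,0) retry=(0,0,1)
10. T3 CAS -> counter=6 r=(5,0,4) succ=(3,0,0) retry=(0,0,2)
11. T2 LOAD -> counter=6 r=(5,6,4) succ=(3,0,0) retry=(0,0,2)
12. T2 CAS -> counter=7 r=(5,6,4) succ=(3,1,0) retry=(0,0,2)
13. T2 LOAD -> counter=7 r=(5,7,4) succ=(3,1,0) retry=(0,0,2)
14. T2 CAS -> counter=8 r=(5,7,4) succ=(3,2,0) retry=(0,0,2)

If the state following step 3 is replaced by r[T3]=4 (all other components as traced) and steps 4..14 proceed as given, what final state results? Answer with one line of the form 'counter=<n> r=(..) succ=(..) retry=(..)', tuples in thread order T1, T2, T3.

counter=9 r=(6,8,5) succ=(3,2,1) retry=(0,0,1)

state after step 3 := counter=4 r=(3,0,4) succ=(1,0,0) retry=(0,0,0)
4. T3 CAS -> counter=5 r=(3,0,4) succ=(1,0,1) retry=(0,0,0)
5. T1 LOAD -> counter=5 r=(5,0,4) succ=(1,0,1) retry=(0,0,0)
6. T3 LOAD -> counter=5 r=(5,0,5) succ=(1,0,1) retry=(0,0,0)
7. T1 CAS -> counter=6 r=(5,0,5) succ=(2,0,1) retry=(0,0,0)
8. T1 LOAD -> counter=6 r=(6,0,5) succ=(2,0,1) retry=(0,0,0)
9. T1 CAS -> counter=7 r=(6,0,5) succ=(3,0,1) retry=(0,0,0)
10. T3 CAS -> counter=7 r=(6,0,5) succ=(3,0,1) retry=(0,0,1)
11. T2 LOAD -> counter=7 r=(6,7,5) succ=(3,0,1) retry=(0,0,1)
12. T2 CAS -> counter=8 r=(6,7,5) succ=(3,1,1) retry=(0,0,1)
13. T2 LOAD -> counter=8 r=(6,8,5) succ=(3,1,1) retry=(0,0,1)
14. T2 CAS -> counter=9 r=(6,8,5) succ=(3,2,1) retry=(0,0,1)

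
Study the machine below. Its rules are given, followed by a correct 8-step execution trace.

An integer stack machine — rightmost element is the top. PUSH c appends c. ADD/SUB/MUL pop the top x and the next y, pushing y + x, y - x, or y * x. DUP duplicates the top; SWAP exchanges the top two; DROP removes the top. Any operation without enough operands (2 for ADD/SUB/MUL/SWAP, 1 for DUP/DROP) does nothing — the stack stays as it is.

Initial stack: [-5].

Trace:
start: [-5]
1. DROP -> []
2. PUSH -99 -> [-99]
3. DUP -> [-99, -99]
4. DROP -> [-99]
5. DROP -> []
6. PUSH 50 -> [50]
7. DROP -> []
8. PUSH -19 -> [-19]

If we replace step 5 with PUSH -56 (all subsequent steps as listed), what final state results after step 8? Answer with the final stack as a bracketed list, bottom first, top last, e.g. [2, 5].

[-99, -56, -19]

(re-executing from step 5 with the substitution; state before step 5: [-99])
5. PUSH -56 -> [-99, -56]
6. PUSH 50 -> [-99, -56, 50]
7. DROP -> [-99, -56]
8. PUSH -19 -> [-99, -56, -19]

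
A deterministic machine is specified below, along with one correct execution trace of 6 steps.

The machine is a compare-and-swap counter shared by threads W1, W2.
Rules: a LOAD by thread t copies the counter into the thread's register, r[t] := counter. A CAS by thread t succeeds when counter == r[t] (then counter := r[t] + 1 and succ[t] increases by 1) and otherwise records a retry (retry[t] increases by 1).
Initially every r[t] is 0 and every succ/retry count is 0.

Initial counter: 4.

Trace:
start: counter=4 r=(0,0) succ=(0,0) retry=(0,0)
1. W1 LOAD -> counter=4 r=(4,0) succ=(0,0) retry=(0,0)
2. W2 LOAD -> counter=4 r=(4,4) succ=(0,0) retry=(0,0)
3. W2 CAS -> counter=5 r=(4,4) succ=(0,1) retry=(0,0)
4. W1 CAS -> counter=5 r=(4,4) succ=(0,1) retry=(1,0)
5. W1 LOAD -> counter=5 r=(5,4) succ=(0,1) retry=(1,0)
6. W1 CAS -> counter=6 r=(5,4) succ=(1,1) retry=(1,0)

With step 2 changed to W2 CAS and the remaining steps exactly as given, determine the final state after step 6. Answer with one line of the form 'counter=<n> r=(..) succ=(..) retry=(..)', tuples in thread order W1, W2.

counter=6 r=(5,0) succ=(2,0) retry=(0,2)

(re-executing from step 2 with the substitution; state before step 2: counter=4 r=(4,0) succ=(0,0) retry=(0,0))
2. W2 CAS -> counter=4 r=(4,0) succ=(0,0) retry=(0,1)
3. W2 CAS -> counter=4 r=(4,0) succ=(0,0) retry=(0,2)
4. W1 CAS -> counter=5 r=(4,0) succ=(1,0) retry=(0,2)
5. W1 LOAD -> counter=5 r=(5,0) succ=(1,0) retry=(0,2)
6. W1 CAS -> counter=6 r=(5,0) succ=(2,0) retry=(0,2)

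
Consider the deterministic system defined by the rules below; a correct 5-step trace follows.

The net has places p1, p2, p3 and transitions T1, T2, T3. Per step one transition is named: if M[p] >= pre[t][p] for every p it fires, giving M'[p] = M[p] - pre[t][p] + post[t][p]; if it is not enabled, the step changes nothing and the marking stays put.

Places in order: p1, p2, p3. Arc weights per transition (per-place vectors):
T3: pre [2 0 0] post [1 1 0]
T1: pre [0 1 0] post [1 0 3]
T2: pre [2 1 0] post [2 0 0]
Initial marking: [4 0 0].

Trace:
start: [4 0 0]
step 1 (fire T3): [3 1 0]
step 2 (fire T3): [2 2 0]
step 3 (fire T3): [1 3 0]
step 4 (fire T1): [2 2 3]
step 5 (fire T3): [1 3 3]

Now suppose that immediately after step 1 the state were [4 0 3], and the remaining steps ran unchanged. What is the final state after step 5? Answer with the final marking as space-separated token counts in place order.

state after step 1 := [4 0 3]
step 2 (fire T3): [3 1 3]
step 3 (fire T3): [2 2 3]
step 4 (fire T1): [3 1 6]
step 5 (fire T3): [2 2 6]

2 2 6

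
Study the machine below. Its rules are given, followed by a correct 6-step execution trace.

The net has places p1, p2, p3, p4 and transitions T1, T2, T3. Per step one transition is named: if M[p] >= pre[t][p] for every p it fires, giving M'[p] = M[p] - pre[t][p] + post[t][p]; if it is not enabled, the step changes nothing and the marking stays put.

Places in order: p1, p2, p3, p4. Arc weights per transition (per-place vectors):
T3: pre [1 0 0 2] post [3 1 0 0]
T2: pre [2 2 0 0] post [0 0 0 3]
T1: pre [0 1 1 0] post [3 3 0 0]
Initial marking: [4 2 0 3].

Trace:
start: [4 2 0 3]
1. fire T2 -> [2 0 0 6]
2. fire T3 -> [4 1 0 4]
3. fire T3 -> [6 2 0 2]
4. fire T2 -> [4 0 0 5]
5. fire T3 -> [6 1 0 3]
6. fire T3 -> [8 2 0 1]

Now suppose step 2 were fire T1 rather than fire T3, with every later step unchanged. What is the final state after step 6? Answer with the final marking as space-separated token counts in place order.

(re-executing from step 2 with the substitution; state before step 2: [2 0 0 6])
2. fire T1 -> [2 0 0 6]
3. fire T3 -> [4 1 0 4]
4. fire T2 -> [4 1 0 4]
5. fire T3 -> [6 2 0 2]
6. fire T3 -> [8 3 0 0]

8 3 0 0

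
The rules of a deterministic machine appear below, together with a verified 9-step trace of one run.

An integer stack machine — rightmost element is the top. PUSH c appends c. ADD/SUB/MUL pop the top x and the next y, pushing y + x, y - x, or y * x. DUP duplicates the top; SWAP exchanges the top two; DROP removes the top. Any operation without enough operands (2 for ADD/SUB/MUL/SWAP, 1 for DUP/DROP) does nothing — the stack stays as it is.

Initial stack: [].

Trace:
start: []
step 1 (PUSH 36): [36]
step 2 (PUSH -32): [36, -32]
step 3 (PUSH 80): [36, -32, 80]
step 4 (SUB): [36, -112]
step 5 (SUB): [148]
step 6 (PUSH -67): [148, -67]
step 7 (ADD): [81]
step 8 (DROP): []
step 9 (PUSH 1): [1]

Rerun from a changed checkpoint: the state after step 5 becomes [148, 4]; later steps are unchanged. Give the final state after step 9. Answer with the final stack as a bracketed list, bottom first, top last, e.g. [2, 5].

[148, 1]

state after step 5 := [148, 4]
step 6 (PUSH -67): [148, 4, -67]
step 7 (ADD): [148, -63]
step 8 (DROP): [148]
step 9 (PUSH 1): [148, 1]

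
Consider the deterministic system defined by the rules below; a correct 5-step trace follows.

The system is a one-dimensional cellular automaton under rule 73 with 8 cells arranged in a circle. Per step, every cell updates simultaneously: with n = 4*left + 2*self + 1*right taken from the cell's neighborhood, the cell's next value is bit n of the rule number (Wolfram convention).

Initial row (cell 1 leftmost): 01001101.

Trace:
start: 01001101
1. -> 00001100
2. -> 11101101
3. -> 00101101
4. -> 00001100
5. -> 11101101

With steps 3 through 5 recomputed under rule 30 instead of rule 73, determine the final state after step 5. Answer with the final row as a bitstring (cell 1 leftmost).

01110000

(re-executing steps 3..5 under rule 30; state before step 3: 11101101)
3. -> 00001001
4. -> 10011111
5. -> 01110000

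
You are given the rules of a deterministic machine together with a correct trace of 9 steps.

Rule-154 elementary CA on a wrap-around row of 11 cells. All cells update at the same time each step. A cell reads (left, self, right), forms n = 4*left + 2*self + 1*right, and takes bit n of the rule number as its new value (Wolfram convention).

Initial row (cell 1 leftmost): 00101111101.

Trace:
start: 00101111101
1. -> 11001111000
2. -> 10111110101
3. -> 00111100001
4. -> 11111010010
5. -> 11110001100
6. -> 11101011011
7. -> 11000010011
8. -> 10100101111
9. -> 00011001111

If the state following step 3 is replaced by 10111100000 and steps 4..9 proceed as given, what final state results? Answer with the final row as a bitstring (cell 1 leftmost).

00010100111

state after step 3 := 10111100000
4. -> 00111010001
5. -> 11110001010
6. -> 11101010000
7. -> 11000001001
8. -> 10100010111
9. -> 00010100111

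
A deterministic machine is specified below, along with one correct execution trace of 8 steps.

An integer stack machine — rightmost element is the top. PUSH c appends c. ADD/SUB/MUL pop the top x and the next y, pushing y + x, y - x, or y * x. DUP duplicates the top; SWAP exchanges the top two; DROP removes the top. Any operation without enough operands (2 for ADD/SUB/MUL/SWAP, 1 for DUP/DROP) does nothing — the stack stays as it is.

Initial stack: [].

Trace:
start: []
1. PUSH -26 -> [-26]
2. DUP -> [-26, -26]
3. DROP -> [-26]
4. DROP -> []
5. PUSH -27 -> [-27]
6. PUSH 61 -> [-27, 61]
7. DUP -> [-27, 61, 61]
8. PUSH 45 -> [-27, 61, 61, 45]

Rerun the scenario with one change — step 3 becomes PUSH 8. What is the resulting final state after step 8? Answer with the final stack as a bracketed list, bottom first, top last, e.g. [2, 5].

(re-executing from step 3 with the substitution; state before step 3: [-26, -26])
3. PUSH 8 -> [-26, -26, 8]
4. DROP -> [-26, -26]
5. PUSH -27 -> [-26, -26, -27]
6. PUSH 61 -> [-26, -26, -27, 61]
7. DUP -> [-26, -26, -27, 61, 61]
8. PUSH 45 -> [-26, -26, -27, 61, 61, 45]

[-26, -26, -27, 61, 61, 45]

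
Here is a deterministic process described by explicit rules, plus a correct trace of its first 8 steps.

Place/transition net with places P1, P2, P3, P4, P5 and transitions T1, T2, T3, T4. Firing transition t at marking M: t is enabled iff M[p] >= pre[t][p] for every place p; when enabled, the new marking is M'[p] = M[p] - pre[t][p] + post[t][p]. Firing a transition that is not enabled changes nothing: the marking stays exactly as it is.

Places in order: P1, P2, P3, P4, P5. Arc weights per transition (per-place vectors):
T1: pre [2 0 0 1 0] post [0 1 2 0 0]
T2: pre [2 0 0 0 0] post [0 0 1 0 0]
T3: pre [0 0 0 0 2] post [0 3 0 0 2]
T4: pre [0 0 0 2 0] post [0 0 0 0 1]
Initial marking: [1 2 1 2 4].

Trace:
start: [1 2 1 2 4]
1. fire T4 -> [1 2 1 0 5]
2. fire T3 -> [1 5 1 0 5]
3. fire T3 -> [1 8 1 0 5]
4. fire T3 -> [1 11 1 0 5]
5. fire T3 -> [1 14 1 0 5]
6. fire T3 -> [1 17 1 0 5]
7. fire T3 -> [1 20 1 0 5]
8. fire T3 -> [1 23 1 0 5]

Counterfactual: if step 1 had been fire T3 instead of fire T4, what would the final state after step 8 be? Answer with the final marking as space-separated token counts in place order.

1 26 1 2 4

(re-executing from step 1 with the substitution; state before step 1: [1 2 1 2 4])
1. fire T3 -> [1 5 1 2 4]
2. fire T3 -> [1 8 1 2 4]
3. fire T3 -> [1 11 1 2 4]
4. fire T3 -> [1 14 1 2 4]
5. fire T3 -> [1 17 1 2 4]
6. fire T3 -> [1 20 1 2 4]
7. fire T3 -> [1 23 1 2 4]
8. fire T3 -> [1 26 1 2 4]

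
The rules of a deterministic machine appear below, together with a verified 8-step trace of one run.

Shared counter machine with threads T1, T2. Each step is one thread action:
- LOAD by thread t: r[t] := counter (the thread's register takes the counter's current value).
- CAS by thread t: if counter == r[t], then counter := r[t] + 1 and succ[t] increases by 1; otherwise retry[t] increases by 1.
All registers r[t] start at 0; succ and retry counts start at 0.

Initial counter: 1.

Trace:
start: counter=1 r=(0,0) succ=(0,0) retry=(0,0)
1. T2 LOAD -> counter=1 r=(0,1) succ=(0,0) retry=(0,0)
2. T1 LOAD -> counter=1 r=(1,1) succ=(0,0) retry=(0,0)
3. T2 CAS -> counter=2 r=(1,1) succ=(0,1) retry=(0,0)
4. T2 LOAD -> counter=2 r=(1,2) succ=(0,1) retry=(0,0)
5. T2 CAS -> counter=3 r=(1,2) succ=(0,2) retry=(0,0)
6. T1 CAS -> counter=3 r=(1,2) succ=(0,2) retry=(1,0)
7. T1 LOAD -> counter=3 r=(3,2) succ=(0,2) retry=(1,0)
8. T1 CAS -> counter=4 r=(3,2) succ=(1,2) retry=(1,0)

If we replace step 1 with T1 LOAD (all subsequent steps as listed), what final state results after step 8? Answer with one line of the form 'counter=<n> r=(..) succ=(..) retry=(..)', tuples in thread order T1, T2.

(re-executing from step 1 with the substitution; state before step 1: counter=1 r=(0,0) succ=(0,0) retry=(0,0))
1. T1 LOAD -> counter=1 r=(1,0) succ=(0,0) retry=(0,0)
2. T1 LOAD -> counter=1 r=(1,0) succ=(0,0) retry=(0,0)
3. T2 CAS -> counter=1 r=(1,0) succ=(0,0) retry=(0,1)
4. T2 LOAD -> counter=1 r=(1,1) succ=(0,0) retry=(0,1)
5. T2 CAS -> counter=2 r=(1,1) succ=(0,1) retry=(0,1)
6. T1 CAS -> counter=2 r=(1,1) succ=(0,1) retry=(1,1)
7. T1 LOAD -> counter=2 r=(2,1) succ=(0,1) retry=(1,1)
8. T1 CAS -> counter=3 r=(2,1) succ=(1,1) retry=(1,1)

counter=3 r=(2,1) succ=(1,1) retry=(1,1)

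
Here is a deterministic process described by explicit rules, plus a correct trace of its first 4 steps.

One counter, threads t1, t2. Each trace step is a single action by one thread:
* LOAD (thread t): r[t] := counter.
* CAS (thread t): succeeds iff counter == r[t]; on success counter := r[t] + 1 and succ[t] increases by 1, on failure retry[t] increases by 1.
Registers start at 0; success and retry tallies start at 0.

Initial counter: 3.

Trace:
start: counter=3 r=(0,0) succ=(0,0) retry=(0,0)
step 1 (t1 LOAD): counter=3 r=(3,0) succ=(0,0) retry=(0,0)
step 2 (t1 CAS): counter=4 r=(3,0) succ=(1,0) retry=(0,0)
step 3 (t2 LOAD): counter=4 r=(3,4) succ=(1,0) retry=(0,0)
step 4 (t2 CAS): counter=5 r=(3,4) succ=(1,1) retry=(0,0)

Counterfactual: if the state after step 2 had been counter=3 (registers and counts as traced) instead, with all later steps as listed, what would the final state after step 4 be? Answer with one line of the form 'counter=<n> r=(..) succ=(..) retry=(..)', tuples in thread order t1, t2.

counter=4 r=(3,3) succ=(1,1) retry=(0,0)

state after step 2 := counter=3 r=(3,0) succ=(1,0) retry=(0,0)
step 3 (t2 LOAD): counter=3 r=(3,3) succ=(1,0) retry=(0,0)
step 4 (t2 CAS): counter=4 r=(3,3) succ=(1,1) retry=(0,0)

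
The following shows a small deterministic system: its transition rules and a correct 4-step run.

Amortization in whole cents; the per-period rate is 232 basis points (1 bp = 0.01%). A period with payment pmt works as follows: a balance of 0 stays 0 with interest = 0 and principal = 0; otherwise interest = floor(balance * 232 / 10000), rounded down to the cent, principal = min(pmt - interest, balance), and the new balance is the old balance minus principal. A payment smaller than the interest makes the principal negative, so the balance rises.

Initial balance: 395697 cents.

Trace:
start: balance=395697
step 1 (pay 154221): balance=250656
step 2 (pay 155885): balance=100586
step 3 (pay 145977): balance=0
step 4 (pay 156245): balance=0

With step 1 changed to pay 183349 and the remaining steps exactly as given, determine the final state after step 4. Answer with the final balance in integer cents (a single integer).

(re-executing from step 1 with the substitution; state before step 1: balance=395697)
step 1 (pay 183349): balance=221528
step 2 (pay 155885): balance=70782
step 3 (pay 145977): balance=0
step 4 (pay 156245): balance=0

0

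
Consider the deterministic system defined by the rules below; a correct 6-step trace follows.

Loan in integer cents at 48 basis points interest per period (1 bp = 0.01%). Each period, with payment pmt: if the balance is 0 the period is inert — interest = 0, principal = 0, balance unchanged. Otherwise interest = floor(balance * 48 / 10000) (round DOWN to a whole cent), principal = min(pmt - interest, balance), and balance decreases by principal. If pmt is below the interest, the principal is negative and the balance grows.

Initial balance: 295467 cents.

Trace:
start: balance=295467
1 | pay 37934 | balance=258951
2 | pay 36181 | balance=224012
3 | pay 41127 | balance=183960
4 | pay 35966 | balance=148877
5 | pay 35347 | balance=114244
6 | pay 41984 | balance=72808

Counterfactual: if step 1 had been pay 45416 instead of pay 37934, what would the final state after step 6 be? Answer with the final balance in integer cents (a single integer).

(re-executing from step 1 with the substitution; state before step 1: balance=295467)
1 | pay 45416 | balance=251469
2 | pay 36181 | balance=216495
3 | pay 41127 | balance=176407
4 | pay 35966 | balance=141287
5 | pay 35347 | balance=106618
6 | pay 41984 | balance=65145

65145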